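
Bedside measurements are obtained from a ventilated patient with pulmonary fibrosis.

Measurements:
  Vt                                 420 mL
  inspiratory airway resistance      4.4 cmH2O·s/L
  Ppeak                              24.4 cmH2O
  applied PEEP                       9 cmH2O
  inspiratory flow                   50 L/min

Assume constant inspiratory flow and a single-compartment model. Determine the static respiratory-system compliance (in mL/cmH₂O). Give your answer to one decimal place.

35.8

Flow: 50 L/min ÷ 60 = 0.8333 L/s.
Equation of motion (constant flow): PIP = Vt/C + R·V̇ + PEEP.
Vt/C = PIP − R·V̇ − PEEP = 24.4 − 4.4×0.8333 − 9 = 24.4 − 3.667 − 9 = 11.733 cmH2O.
C = Vt / 11.733 = 420 / 11.733 = 35.796 mL/cmH2O.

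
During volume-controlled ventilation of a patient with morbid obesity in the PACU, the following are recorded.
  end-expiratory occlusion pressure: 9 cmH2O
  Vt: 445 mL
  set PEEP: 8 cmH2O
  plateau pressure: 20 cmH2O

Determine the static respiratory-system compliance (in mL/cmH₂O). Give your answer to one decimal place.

End-expiratory occlusion gives total PEEP = 9 cmH2O (intrinsic PEEP = 9 − 8 = 1). Use total PEEP for the elastic gradient.
Cstat = Vt / (Pplat − PEEPtotal) = 445 / (20 − 9) = 445 / 11.0 = 40.455 mL/cmH2O.

40.5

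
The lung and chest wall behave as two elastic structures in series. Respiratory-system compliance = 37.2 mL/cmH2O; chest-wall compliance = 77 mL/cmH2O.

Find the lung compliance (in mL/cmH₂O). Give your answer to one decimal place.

1/CL = 1/Crs − 1/Ccw.
1/CL = 1/37.2 − 1/77 = 0.01389.
CL = 71.994 mL/cmH2O.

72.0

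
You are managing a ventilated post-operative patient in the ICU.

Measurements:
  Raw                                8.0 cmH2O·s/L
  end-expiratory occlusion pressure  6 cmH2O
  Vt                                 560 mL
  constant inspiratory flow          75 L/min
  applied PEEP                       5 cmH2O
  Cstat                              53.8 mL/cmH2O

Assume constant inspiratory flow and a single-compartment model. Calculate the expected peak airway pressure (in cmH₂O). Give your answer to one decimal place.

Flow: 75 L/min ÷ 60 = 1.25 L/s.
Total PEEP = 6 cmH2O (set 5 + intrinsic 1); this is the baseline alveolar pressure.
Equation of motion (constant flow): PIP = Vt/C + R·V̇ + PEEP.
PIP = 560/53.8 + 8.0×1.25 + 6 = 10.409 + 10.0 + 6 = 26.409 cmH2O.

26.4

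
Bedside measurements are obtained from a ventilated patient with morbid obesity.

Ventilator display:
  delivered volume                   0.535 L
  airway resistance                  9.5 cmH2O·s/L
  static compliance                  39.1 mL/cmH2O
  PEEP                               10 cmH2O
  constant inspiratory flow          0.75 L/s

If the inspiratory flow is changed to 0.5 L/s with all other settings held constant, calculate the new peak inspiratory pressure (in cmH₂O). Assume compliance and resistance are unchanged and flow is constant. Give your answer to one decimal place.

PIP = Vt/C + R·V̇ + PEEP (constant-flow equation of motion).
Only the resistive term changes: ΔPIP = R × ΔV̇ = 9.5 × (0.5 − 0.75) = 9.5 × -0.25 = -2.375 cmH2O.
Original PIP = 535/39.1 + 9.5×0.75 + 10 = 30.808 cmH2O; new PIP = 30.808 + (-2.375) = 28.433 cmH2O.

28.4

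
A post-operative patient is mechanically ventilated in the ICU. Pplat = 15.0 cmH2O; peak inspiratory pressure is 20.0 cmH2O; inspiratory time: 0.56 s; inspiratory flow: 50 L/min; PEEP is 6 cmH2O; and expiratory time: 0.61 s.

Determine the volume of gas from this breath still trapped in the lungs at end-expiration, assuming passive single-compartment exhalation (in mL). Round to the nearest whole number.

66

Flow: 50 L/min ÷ 60 = 0.8333 L/s.
Vt = flow × Ti = 0.8333 L/s × 0.56 s × 1000 mL/L = 466.65 mL.
R = (PIP − Pplat)/V̇ = (20.0 − 15.0) / 0.8333 = 5.0/0.8333 = 6.0 cmH2O·s/L.
C = Vt/(Pplat − PEEP) = 466.65 / (15.0 − 6) = 466.65/9.0 = 51.85 mL/cmH2O.
τ = R × C = 6.0 × 0.05185 L/cmH2O = 0.3111 s.
Fraction remaining = e^(−Te/τ) = e^(−0.61/0.3111) = 0.1407.
Trapped volume = 466.65 × 0.1407 = 65.658 mL.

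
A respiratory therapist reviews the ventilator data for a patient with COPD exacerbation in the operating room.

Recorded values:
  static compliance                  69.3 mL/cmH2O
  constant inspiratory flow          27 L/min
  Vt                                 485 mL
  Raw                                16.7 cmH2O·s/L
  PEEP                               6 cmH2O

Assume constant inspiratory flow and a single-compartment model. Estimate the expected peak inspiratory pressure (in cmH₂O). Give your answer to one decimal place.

20.5

Flow: 27 L/min ÷ 60 = 0.45 L/s.
Equation of motion (constant flow): PIP = Vt/C + R·V̇ + PEEP.
PIP = 485/69.3 + 16.7×0.45 + 6 = 6.999 + 7.515 + 6 = 20.514 cmH2O.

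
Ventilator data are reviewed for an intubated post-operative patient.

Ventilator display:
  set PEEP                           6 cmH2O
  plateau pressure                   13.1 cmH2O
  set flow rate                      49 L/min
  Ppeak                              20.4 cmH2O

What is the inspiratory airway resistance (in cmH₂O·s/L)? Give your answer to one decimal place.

8.9

Flow: 49 L/min ÷ 60 = 0.8167 L/s.
Raw = (PIP − Pplat) / flow = (20.4 − 13.1) / 0.8167 = 7.3 / 0.8167 = 8.938 cmH2O·s/L.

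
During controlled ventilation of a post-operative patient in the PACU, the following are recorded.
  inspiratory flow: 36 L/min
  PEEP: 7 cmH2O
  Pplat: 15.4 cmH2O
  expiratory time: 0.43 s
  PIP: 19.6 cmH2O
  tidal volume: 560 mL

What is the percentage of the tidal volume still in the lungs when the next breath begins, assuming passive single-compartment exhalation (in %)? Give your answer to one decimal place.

39.8

Flow: 36 L/min ÷ 60 = 0.6 L/s.
R = (PIP − Pplat)/V̇ = (19.6 − 15.4) / 0.6 = 4.2/0.6 = 7.0 cmH2O·s/L.
C = Vt/(Pplat − PEEP) = 560.0 / (15.4 − 7) = 560.0/8.4 = 66.667 mL/cmH2O.
τ = R × C = 7.0 × 0.06667 L/cmH2O = 0.4667 s.
Fraction remaining at end-expiration = e^(−Te/τ) = e^(−0.43/0.4667) = 0.398 → 39.8%.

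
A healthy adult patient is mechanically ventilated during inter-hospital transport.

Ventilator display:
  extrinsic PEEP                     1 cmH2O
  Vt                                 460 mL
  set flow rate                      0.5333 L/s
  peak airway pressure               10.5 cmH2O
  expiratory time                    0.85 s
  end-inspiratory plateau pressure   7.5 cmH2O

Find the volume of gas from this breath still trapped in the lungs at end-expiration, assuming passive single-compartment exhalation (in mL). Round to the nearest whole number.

R = (PIP − Pplat)/V̇ = (10.5 − 7.5) / 0.5333 = 3.0/0.5333 = 5.625 cmH2O·s/L.
C = Vt/(Pplat − PEEP) = 460.0 / (7.5 − 1) = 460.0/6.5 = 70.769 mL/cmH2O.
τ = R × C = 5.625 × 0.07077 L/cmH2O = 0.3981 s.
Fraction remaining = e^(−Te/τ) = e^(−0.85/0.3981) = 0.1182.
Trapped volume = 460.0 × 0.1182 = 54.372 mL.

54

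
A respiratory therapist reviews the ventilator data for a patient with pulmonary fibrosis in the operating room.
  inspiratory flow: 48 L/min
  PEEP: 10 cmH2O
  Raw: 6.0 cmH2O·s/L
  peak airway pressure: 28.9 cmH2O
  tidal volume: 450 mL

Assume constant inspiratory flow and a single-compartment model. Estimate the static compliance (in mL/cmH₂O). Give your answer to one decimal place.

Flow: 48 L/min ÷ 60 = 0.8 L/s.
Equation of motion (constant flow): PIP = Vt/C + R·V̇ + PEEP.
Vt/C = PIP − R·V̇ − PEEP = 28.9 − 6.0×0.8 − 10 = 28.9 − 4.8 − 10 = 14.1 cmH2O.
C = Vt / 14.1 = 450 / 14.1 = 31.915 mL/cmH2O.

31.9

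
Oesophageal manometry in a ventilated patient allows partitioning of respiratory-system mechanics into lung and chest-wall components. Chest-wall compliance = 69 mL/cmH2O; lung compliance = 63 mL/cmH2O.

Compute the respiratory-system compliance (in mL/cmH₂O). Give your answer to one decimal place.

32.9

Lung and chest wall are elastances in series: 1/Crs = 1/CL + 1/Ccw.
1/Crs = 1/63 + 1/69 = 0.03037.
Crs = 32.927 mL/cmH2O.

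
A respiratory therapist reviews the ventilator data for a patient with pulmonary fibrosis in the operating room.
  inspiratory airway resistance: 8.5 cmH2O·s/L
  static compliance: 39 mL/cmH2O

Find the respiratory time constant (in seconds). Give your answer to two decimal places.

τ = R × C = 8.5 × 39 mL/cmH2O = 8.5 × 0.039 L/cmH2O = 0.3315 s.

0.33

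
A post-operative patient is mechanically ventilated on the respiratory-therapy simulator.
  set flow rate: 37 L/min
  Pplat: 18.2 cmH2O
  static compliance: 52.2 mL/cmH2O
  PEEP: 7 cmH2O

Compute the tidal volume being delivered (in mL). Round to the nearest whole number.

585

Vt = Cstat × (Pplat − PEEP) = 52.2 × (18.2 − 7) = 52.2 × 11.2 = 584.64 mL.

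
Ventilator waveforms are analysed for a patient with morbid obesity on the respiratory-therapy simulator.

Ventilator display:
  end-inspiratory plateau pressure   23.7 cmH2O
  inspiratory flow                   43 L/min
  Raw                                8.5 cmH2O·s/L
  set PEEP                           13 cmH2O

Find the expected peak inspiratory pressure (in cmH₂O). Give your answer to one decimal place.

Flow: 43 L/min ÷ 60 = 0.7167 L/s.
PIP = Pplat + Raw × flow = 23.7 + 8.5 × 0.7167 = 23.7 + 6.092 = 29.792 cmH2O.

29.8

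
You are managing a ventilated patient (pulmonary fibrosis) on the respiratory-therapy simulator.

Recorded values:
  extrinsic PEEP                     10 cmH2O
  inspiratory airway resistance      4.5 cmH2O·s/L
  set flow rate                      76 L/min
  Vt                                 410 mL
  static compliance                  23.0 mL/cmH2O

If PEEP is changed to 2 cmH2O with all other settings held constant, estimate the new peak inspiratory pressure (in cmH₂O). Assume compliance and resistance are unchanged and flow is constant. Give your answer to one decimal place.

25.5

Flow: 76 L/min ÷ 60 = 1.2667 L/s.
PIP = Vt/C + R·V̇ + PEEP (constant-flow equation of motion).
Only the baseline term changes: ΔPIP = ΔPEEP = 2 − 10 = -8.0 cmH2O.
Original PIP = 410/23.0 + 4.5×1.2667 + 10 = 33.526 cmH2O; new PIP = 33.526 + (-8.0) = 25.526 cmH2O.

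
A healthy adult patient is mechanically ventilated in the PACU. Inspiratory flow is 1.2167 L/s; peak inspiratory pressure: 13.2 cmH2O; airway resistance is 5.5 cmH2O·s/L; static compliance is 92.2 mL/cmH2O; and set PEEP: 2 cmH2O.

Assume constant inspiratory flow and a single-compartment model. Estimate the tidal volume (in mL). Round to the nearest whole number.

416

Equation of motion (constant flow): PIP = Vt/C + R·V̇ + PEEP.
Vt/C = PIP − R·V̇ − PEEP = 13.2 − 6.692 − 2 = 4.508 cmH2O.
Vt = C × 4.508 = 92.2 × 4.508 = 415.64 mL.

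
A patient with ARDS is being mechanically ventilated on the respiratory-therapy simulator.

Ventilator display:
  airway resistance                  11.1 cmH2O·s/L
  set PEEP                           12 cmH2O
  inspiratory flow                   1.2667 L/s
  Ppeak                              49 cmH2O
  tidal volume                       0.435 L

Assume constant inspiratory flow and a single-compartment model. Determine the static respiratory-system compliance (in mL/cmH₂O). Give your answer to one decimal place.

Equation of motion (constant flow): PIP = Vt/C + R·V̇ + PEEP.
Vt/C = PIP − R·V̇ − PEEP = 49 − 11.1×1.2667 − 12 = 49 − 14.06 − 12 = 22.94 cmH2O.
C = Vt / 22.94 = 435 / 22.94 = 18.963 mL/cmH2O.

19.0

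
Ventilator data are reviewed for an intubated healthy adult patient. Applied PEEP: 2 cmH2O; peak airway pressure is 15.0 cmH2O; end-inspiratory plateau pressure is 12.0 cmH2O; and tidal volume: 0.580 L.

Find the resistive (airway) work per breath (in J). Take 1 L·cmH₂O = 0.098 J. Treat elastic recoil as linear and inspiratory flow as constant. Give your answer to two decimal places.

0.17

With constant inspiratory flow the resistive pressure is constant at PIP − Pplat = 15.0 − 12.0 = 3.0 cmH2O, so resistive work = 3.0 × 0.580 = 1.74 L·cmH2O.
× 0.098 J/(L·cmH2O) → 0.1705 J.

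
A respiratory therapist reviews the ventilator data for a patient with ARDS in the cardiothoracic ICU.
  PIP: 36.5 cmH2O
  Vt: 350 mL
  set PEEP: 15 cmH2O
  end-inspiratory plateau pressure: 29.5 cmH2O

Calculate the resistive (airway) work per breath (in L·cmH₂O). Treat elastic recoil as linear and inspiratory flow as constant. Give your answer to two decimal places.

2.45

With constant inspiratory flow the resistive pressure is constant at PIP − Pplat = 36.5 − 29.5 = 7.0 cmH2O, so resistive work = 7.0 × 0.350 = 2.45 L·cmH2O.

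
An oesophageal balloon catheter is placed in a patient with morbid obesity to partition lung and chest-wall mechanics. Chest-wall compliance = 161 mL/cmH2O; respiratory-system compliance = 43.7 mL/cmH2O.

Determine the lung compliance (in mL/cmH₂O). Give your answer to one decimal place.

1/CL = 1/Crs − 1/Ccw.
1/CL = 1/43.7 − 1/161 = 0.01667.
CL = 59.988 mL/cmH2O.

60.0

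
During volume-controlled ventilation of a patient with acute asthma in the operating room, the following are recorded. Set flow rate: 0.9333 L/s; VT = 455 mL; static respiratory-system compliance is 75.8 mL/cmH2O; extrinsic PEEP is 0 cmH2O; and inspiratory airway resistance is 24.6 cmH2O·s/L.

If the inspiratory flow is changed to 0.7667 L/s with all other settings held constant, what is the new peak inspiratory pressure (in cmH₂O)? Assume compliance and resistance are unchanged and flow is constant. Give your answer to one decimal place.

24.9

PIP = Vt/C + R·V̇ + PEEP (constant-flow equation of motion).
Only the resistive term changes: ΔPIP = R × ΔV̇ = 24.6 × (0.7667 − 0.9333) = 24.6 × -0.1666 = -4.098 cmH2O.
Original PIP = 455/75.8 + 24.6×0.9333 + 0 = 28.962 cmH2O; new PIP = 28.962 + (-4.098) = 24.864 cmH2O.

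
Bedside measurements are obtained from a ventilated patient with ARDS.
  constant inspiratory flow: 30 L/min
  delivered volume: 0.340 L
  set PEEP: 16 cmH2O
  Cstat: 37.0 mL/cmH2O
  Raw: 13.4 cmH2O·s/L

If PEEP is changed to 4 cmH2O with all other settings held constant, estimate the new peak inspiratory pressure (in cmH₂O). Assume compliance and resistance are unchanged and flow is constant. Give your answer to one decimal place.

Flow: 30 L/min ÷ 60 = 0.5 L/s.
PIP = Vt/C + R·V̇ + PEEP (constant-flow equation of motion).
Only the baseline term changes: ΔPIP = ΔPEEP = 4 − 16 = -12.0 cmH2O.
Original PIP = 340/37.0 + 13.4×0.5 + 16 = 31.889 cmH2O; new PIP = 31.889 + (-12.0) = 19.889 cmH2O.

19.9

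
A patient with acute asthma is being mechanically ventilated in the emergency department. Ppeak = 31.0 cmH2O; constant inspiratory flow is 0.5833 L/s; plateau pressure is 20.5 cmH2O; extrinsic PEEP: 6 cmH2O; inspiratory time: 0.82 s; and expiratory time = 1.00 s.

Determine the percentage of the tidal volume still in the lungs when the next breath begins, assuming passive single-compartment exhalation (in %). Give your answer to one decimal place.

Vt = flow × Ti = 0.5833 L/s × 0.82 s × 1000 mL/L = 478.31 mL.
R = (PIP − Pplat)/V̇ = (31.0 − 20.5) / 0.5833 = 10.5/0.5833 = 18.001 cmH2O·s/L.
C = Vt/(Pplat − PEEP) = 478.31 / (20.5 − 6) = 478.31/14.5 = 32.987 mL/cmH2O.
τ = R × C = 18.001 × 0.03299 L/cmH2O = 0.5939 s.
Fraction remaining at end-expiration = e^(−Te/τ) = e^(−1.00/0.5939) = 0.1857 → 18.57%.

18.6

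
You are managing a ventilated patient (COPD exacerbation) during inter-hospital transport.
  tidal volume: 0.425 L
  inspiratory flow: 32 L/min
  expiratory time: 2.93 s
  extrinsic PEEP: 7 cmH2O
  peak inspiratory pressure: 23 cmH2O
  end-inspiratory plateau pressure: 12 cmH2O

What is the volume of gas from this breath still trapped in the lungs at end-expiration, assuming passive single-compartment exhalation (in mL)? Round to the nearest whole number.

Flow: 32 L/min ÷ 60 = 0.5333 L/s.
R = (PIP − Pplat)/V̇ = (23 − 12) / 0.5333 = 11.0/0.5333 = 20.626 cmH2O·s/L.
C = Vt/(Pplat − PEEP) = 425.0 / (12 − 7) = 425.0/5.0 = 85.0 mL/cmH2O.
τ = R × C = 20.626 × 0.085 L/cmH2O = 1.753 s.
Fraction remaining = e^(−Te/τ) = e^(−2.93/1.753) = 0.188.
Trapped volume = 425.0 × 0.188 = 79.9 mL.

80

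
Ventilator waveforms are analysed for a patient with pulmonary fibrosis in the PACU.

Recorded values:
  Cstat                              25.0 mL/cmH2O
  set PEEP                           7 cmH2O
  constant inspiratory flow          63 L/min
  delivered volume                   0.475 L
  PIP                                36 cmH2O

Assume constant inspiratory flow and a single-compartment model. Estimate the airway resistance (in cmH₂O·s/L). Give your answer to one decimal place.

Flow: 63 L/min ÷ 60 = 1.05 L/s.
Equation of motion (constant flow): PIP = Vt/C + R·V̇ + PEEP.
R·V̇ = PIP − Vt/C − PEEP = 36 − 475/25.0 − 7 = 36 − 19.0 − 7 = 10.0 cmH2O.
R = 10.0 / 1.05 = 9.524 cmH2O·s/L.

9.5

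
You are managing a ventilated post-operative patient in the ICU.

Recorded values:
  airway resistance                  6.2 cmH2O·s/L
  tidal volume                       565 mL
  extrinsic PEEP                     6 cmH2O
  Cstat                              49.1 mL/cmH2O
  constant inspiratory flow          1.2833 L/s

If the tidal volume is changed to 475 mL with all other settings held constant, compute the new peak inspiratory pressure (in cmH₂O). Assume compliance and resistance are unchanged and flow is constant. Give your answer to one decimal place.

PIP = Vt/C + R·V̇ + PEEP (constant-flow equation of motion).
Only the elastic term changes: ΔPIP = ΔVt / C = (475 − 565) / 49.1 = -1.833 cmH2O.
Original PIP = 565/49.1 + 6.2×1.2833 + 6 = 25.464 cmH2O; new PIP = 25.464 + (-1.833) = 23.631 cmH2O.

23.6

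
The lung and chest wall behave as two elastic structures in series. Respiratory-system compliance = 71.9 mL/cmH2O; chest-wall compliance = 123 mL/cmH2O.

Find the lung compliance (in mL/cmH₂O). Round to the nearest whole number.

1/CL = 1/Crs − 1/Ccw.
1/CL = 1/71.9 − 1/123 = 0.005778.
CL = 173.07 mL/cmH2O.

173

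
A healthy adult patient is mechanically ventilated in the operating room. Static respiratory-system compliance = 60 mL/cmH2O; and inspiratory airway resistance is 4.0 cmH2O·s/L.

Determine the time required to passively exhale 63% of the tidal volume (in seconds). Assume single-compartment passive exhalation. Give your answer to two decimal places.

0.24

τ = R × C = 4.0 × 60 mL/cmH2O = 4.0 × 0.060 L/cmH2O = 0.24 s.
Exhaled fraction f = 1 − e^(−t/τ) → t = −τ·ln(1 − f) = −0.24·ln(0.37) = 0.2386 s.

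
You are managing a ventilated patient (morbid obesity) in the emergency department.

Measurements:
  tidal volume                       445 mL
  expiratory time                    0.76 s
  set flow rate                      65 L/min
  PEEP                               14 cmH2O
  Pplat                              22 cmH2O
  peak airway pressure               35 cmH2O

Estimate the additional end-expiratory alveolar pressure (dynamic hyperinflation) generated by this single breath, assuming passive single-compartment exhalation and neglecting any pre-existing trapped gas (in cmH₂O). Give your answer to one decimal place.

Flow: 65 L/min ÷ 60 = 1.0833 L/s.
R = (PIP − Pplat)/V̇ = (35 − 22) / 1.0833 = 13.0/1.0833 = 12.0 cmH2O·s/L.
C = Vt/(Pplat − PEEP) = 445.0 / (22 − 14) = 445.0/8.0 = 55.625 mL/cmH2O.
τ = R × C = 12.0 × 0.05563 L/cmH2O = 0.6676 s.
Fraction remaining = e^(−Te/τ) = e^(−0.76/0.6676) = 0.3203; trapped volume = 445.0 × 0.3203 = 142.53 mL.
Additional alveolar pressure from trapping ≈ V_trapped / C = 142.53 / 55.625 = 2.562 cmH2O.

2.6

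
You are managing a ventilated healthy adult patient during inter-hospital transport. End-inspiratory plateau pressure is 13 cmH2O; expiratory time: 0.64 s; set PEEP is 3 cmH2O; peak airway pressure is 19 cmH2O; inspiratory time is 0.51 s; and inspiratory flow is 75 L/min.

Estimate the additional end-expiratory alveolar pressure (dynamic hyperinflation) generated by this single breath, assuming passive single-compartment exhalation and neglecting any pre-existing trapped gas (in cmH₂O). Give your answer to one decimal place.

Flow: 75 L/min ÷ 60 = 1.25 L/s.
Vt = flow × Ti = 1.25 L/s × 0.51 s × 1000 mL/L = 637.5 mL.
R = (PIP − Pplat)/V̇ = (19 − 13) / 1.25 = 6.0/1.25 = 4.8 cmH2O·s/L.
C = Vt/(Pplat − PEEP) = 637.5 / (13 − 3) = 637.5/10.0 = 63.75 mL/cmH2O.
τ = R × C = 4.8 × 0.06375 L/cmH2O = 0.306 s.
Fraction remaining = e^(−Te/τ) = e^(−0.64/0.306) = 0.1235; trapped volume = 637.5 × 0.1235 = 78.731 mL.
Additional alveolar pressure from trapping ≈ V_trapped / C = 78.731 / 63.75 = 1.235 cmH2O.

1.2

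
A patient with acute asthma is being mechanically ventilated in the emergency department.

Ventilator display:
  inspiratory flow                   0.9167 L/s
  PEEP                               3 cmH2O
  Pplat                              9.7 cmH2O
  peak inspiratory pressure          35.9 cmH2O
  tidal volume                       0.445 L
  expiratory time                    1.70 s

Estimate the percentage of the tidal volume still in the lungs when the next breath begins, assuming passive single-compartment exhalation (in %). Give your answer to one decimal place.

40.8

R = (PIP − Pplat)/V̇ = (35.9 − 9.7) / 0.9167 = 26.2/0.9167 = 28.581 cmH2O·s/L.
C = Vt/(Pplat − PEEP) = 445.0 / (9.7 − 3) = 445.0/6.7 = 66.418 mL/cmH2O.
τ = R × C = 28.581 × 0.06642 L/cmH2O = 1.898 s.
Fraction remaining at end-expiration = e^(−Te/τ) = e^(−1.70/1.898) = 0.4083 → 40.83%.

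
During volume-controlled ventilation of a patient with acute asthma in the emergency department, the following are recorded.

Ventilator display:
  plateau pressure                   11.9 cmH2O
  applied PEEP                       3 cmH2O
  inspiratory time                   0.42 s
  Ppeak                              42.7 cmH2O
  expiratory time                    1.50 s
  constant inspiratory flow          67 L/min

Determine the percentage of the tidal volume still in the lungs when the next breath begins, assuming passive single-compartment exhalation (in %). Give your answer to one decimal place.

35.6

Flow: 67 L/min ÷ 60 = 1.1167 L/s.
Vt = flow × Ti = 1.1167 L/s × 0.42 s × 1000 mL/L = 469.01 mL.
R = (PIP − Pplat)/V̇ = (42.7 − 11.9) / 1.1167 = 30.8/1.1167 = 27.581 cmH2O·s/L.
C = Vt/(Pplat − PEEP) = 469.01 / (11.9 − 3) = 469.01/8.9 = 52.698 mL/cmH2O.
τ = R × C = 27.581 × 0.0527 L/cmH2O = 1.454 s.
Fraction remaining at end-expiration = e^(−Te/τ) = e^(−1.50/1.454) = 0.3564 → 35.64%.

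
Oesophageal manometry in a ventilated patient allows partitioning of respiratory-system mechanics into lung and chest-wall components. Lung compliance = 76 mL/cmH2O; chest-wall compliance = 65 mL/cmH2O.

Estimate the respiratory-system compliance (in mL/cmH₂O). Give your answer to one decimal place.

Lung and chest wall are elastances in series: 1/Crs = 1/CL + 1/Ccw.
1/Crs = 1/76 + 1/65 = 0.02854.
Crs = 35.039 mL/cmH2O.

35.0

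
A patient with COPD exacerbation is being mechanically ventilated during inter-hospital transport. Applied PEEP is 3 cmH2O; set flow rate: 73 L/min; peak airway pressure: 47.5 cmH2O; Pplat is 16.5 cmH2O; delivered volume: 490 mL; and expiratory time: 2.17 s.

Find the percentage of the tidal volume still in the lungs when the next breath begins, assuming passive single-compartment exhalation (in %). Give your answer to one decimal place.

Flow: 73 L/min ÷ 60 = 1.2167 L/s.
R = (PIP − Pplat)/V̇ = (47.5 − 16.5) / 1.2167 = 31.0/1.2167 = 25.479 cmH2O·s/L.
C = Vt/(Pplat − PEEP) = 490.0 / (16.5 − 3) = 490.0/13.5 = 36.296 mL/cmH2O.
τ = R × C = 25.479 × 0.0363 L/cmH2O = 0.9249 s.
Fraction remaining at end-expiration = e^(−Te/τ) = e^(−2.17/0.9249) = 0.09573 → 9.573%.

9.6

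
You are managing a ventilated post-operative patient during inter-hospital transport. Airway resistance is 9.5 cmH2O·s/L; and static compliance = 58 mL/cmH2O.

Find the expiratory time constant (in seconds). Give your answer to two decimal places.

τ = R × C = 9.5 × 58 mL/cmH2O = 9.5 × 0.058 L/cmH2O = 0.551 s.

0.55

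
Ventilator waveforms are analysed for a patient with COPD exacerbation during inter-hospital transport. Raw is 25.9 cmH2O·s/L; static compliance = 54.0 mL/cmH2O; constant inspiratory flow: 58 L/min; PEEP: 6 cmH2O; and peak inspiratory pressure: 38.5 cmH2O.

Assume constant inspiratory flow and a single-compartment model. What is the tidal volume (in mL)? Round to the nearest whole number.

Flow: 58 L/min ÷ 60 = 0.9667 L/s.
Equation of motion (constant flow): PIP = Vt/C + R·V̇ + PEEP.
Vt/C = PIP − R·V̇ − PEEP = 38.5 − 25.038 − 6 = 7.462 cmH2O.
Vt = C × 7.462 = 54.0 × 7.462 = 402.95 mL.

403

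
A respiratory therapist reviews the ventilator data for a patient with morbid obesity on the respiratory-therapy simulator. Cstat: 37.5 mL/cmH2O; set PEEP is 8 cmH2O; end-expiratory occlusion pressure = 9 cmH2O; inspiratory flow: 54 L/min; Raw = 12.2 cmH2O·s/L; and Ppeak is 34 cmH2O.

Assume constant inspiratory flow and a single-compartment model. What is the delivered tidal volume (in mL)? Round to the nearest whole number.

Flow: 54 L/min ÷ 60 = 0.9 L/s.
Total PEEP = 9 cmH2O (set 8 + intrinsic 1); this is the baseline alveolar pressure.
Equation of motion (constant flow): PIP = Vt/C + R·V̇ + PEEP.
Vt/C = PIP − R·V̇ − PEEP = 34 − 10.98 − 9 = 14.02 cmH2O.
Vt = C × 14.02 = 37.5 × 14.02 = 525.75 mL.

526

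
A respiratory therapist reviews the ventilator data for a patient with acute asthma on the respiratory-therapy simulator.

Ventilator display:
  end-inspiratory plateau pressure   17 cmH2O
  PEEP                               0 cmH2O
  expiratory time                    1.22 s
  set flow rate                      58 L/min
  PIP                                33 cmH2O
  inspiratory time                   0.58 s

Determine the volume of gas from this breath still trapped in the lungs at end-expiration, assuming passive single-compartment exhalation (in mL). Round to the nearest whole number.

Flow: 58 L/min ÷ 60 = 0.9667 L/s.
Vt = flow × Ti = 0.9667 L/s × 0.58 s × 1000 mL/L = 560.69 mL.
R = (PIP − Pplat)/V̇ = (33 − 17) / 0.9667 = 16.0/0.9667 = 16.551 cmH2O·s/L.
C = Vt/(Pplat − PEEP) = 560.69 / (17 − 0) = 560.69/17.0 = 32.982 mL/cmH2O.
τ = R × C = 16.551 × 0.03298 L/cmH2O = 0.5459 s.
Fraction remaining = e^(−Te/τ) = e^(−1.22/0.5459) = 0.107.
Trapped volume = 560.69 × 0.107 = 59.994 mL.

60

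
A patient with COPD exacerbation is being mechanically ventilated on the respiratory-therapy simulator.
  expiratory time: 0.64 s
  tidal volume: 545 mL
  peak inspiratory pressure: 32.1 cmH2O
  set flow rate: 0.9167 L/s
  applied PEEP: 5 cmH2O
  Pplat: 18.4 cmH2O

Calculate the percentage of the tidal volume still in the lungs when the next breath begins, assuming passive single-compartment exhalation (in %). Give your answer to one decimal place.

34.9

R = (PIP − Pplat)/V̇ = (32.1 − 18.4) / 0.9167 = 13.7/0.9167 = 14.945 cmH2O·s/L.
C = Vt/(Pplat − PEEP) = 545.0 / (18.4 − 5) = 545.0/13.4 = 40.672 mL/cmH2O.
τ = R × C = 14.945 × 0.04067 L/cmH2O = 0.6078 s.
Fraction remaining at end-expiration = e^(−Te/τ) = e^(−0.64/0.6078) = 0.3489 → 34.89%.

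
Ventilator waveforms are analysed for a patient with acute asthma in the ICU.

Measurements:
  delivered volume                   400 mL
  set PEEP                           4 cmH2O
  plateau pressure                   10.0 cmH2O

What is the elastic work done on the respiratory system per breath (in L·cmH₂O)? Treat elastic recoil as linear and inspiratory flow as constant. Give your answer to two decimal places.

1.20

Elastic work ≈ ½ × (Pplat − PEEP) × Vt = 0.5 × (10.0 − 4) × 0.400 L = 0.5 × 6.0 × 0.400 = 1.2 L·cmH2O.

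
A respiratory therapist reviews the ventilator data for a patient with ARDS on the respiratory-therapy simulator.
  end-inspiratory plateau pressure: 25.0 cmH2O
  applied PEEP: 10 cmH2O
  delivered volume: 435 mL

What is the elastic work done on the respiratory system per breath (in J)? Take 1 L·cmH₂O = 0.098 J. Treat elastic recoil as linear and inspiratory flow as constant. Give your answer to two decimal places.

0.32

Elastic work ≈ ½ × (Pplat − PEEP) × Vt = 0.5 × (25.0 − 10) × 0.435 L = 0.5 × 15.0 × 0.435 = 3.263 L·cmH2O.
× 0.098 J/(L·cmH2O) → 0.3198 J.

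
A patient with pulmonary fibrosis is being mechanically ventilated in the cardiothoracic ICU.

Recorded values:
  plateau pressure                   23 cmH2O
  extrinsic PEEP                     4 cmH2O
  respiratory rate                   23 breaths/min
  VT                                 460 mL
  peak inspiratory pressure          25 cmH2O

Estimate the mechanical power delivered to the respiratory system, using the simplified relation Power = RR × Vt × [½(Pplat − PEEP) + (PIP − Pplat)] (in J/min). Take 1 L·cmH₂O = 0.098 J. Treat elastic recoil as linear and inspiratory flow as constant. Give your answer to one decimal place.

11.9

Per-breath work = Vt × [½(Pplat−PEEP) + (PIP−Pplat)] = 0.460 × [0.5×19.0 + 2.0] = 0.460 × 11.5 = 5.29 L·cmH2O.
Power = 23 × 5.29 = 121.67 L·cmH2O/min.
× 0.098 J/(L·cmH2O) → 11.924 J/min.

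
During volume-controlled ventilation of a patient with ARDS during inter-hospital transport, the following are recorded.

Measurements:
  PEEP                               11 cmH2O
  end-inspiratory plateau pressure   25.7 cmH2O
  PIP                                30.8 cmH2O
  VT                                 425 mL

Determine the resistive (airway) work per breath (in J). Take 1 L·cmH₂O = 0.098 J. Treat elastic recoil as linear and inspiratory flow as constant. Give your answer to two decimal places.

0.21

With constant inspiratory flow the resistive pressure is constant at PIP − Pplat = 30.8 − 25.7 = 5.1 cmH2O, so resistive work = 5.1 × 0.425 = 2.168 L·cmH2O.
× 0.098 J/(L·cmH2O) → 0.2125 J.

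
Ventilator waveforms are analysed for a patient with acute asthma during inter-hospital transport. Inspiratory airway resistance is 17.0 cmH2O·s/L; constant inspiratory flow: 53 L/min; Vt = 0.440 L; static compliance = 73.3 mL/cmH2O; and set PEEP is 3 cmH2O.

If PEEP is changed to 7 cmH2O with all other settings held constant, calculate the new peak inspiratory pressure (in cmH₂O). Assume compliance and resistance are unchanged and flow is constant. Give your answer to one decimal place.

28.0

Flow: 53 L/min ÷ 60 = 0.8833 L/s.
PIP = Vt/C + R·V̇ + PEEP (constant-flow equation of motion).
Only the baseline term changes: ΔPIP = ΔPEEP = 7 − 3 = 4.0 cmH2O.
Original PIP = 440/73.3 + 17.0×0.8833 + 3 = 24.019 cmH2O; new PIP = 24.019 + (4.0) = 28.019 cmH2O.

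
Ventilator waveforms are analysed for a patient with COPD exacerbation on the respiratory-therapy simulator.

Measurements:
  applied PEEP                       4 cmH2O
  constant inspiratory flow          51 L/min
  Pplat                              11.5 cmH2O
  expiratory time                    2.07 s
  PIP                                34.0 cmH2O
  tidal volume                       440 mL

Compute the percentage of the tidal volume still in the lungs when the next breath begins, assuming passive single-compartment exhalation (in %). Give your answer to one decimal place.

26.4

Flow: 51 L/min ÷ 60 = 0.85 L/s.
R = (PIP − Pplat)/V̇ = (34.0 − 11.5) / 0.85 = 22.5/0.85 = 26.471 cmH2O·s/L.
C = Vt/(Pplat − PEEP) = 440.0 / (11.5 − 4) = 440.0/7.5 = 58.667 mL/cmH2O.
τ = R × C = 26.471 × 0.05867 L/cmH2O = 1.553 s.
Fraction remaining at end-expiration = e^(−Te/τ) = e^(−2.07/1.553) = 0.2637 → 26.37%.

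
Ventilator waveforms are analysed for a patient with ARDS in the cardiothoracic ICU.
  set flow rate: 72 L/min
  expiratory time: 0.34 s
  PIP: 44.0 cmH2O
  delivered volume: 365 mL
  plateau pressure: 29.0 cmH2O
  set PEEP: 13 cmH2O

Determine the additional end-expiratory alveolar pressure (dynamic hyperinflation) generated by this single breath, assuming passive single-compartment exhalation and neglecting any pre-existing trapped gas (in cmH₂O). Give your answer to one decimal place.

Flow: 72 L/min ÷ 60 = 1.2 L/s.
R = (PIP − Pplat)/V̇ = (44.0 − 29.0) / 1.2 = 15.0/1.2 = 12.5 cmH2O·s/L.
C = Vt/(Pplat − PEEP) = 365.0 / (29.0 − 13) = 365.0/16.0 = 22.813 mL/cmH2O.
τ = R × C = 12.5 × 0.02281 L/cmH2O = 0.2851 s.
Fraction remaining = e^(−Te/τ) = e^(−0.34/0.2851) = 0.3034; trapped volume = 365.0 × 0.3034 = 110.74 mL.
Additional alveolar pressure from trapping ≈ V_trapped / C = 110.74 / 22.813 = 4.854 cmH2O.

4.9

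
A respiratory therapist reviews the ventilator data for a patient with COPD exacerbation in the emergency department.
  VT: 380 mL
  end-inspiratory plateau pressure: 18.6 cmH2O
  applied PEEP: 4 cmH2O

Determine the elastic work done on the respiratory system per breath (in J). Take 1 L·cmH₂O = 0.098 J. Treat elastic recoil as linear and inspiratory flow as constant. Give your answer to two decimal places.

0.27

Elastic work ≈ ½ × (Pplat − PEEP) × Vt = 0.5 × (18.6 − 4) × 0.380 L = 0.5 × 14.6 × 0.380 = 2.774 L·cmH2O.
× 0.098 J/(L·cmH2O) → 0.2719 J.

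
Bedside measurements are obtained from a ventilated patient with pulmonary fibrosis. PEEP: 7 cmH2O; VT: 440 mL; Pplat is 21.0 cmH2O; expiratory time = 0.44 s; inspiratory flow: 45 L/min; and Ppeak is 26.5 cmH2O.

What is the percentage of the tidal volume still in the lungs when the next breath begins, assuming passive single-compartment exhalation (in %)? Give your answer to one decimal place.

14.8

Flow: 45 L/min ÷ 60 = 0.75 L/s.
R = (PIP − Pplat)/V̇ = (26.5 − 21.0) / 0.75 = 5.5/0.75 = 7.333 cmH2O·s/L.
C = Vt/(Pplat − PEEP) = 440.0 / (21.0 − 7) = 440.0/14.0 = 31.429 mL/cmH2O.
τ = R × C = 7.333 × 0.03143 L/cmH2O = 0.2305 s.
Fraction remaining at end-expiration = e^(−Te/τ) = e^(−0.44/0.2305) = 0.1482 → 14.82%.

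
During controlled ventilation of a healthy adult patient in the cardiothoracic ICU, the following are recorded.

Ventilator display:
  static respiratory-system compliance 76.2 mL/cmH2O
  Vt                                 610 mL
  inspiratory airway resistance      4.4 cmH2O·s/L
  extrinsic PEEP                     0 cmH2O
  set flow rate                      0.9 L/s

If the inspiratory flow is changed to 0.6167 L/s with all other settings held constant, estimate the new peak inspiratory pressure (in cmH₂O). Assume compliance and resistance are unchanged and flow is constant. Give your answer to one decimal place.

PIP = Vt/C + R·V̇ + PEEP (constant-flow equation of motion).
Only the resistive term changes: ΔPIP = R × ΔV̇ = 4.4 × (0.6167 − 0.9) = 4.4 × -0.2833 = -1.247 cmH2O.
Original PIP = 610/76.2 + 4.4×0.9 + 0 = 11.965 cmH2O; new PIP = 11.965 + (-1.247) = 10.718 cmH2O.

10.7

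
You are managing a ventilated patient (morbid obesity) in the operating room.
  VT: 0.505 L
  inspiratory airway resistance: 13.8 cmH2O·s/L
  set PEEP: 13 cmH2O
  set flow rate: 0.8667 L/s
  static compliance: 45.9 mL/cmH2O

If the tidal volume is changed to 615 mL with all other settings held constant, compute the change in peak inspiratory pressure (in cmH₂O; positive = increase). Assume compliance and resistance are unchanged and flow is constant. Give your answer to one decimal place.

PIP = Vt/C + R·V̇ + PEEP (constant-flow equation of motion).
Only the elastic term changes: ΔPIP = ΔVt / C = (615 − 505) / 45.9 = 2.397 cmH2O.

2.4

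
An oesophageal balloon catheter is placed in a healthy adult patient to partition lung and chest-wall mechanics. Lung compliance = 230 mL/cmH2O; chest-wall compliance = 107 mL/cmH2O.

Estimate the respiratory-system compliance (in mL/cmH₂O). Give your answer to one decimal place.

Lung and chest wall are elastances in series: 1/Crs = 1/CL + 1/Ccw.
1/Crs = 1/230 + 1/107 = 0.01369.
Crs = 73.046 mL/cmH2O.

73.0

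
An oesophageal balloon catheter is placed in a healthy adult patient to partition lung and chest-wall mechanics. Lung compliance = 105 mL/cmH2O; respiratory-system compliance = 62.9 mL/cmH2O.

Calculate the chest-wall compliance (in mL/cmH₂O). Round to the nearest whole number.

1/Ccw = 1/Crs − 1/CL.
1/Ccw = 1/62.9 − 1/105 = 0.006374.
Ccw = 156.89 mL/cmH2O.

157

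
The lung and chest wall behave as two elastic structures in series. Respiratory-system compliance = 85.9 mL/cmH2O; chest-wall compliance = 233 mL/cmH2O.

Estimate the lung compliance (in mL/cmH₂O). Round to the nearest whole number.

1/CL = 1/Crs − 1/Ccw.
1/CL = 1/85.9 − 1/233 = 0.00735.
CL = 136.05 mL/cmH2O.

136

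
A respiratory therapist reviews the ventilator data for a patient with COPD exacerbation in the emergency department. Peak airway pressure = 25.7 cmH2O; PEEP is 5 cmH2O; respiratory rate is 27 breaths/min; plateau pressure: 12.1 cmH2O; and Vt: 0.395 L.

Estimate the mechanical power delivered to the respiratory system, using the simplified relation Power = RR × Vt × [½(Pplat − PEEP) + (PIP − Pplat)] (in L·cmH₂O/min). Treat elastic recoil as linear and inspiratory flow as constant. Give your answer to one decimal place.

182.9

Per-breath work = Vt × [½(Pplat−PEEP) + (PIP−Pplat)] = 0.395 × [0.5×7.1 + 13.6] = 0.395 × 17.15 = 6.774 L·cmH2O.
Power = 27 × 6.774 = 182.9 L·cmH2O/min.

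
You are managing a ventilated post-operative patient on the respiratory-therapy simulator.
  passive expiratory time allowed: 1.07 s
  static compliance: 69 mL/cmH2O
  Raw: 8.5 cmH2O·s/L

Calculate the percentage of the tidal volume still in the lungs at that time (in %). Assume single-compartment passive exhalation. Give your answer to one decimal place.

τ = R × C = 8.5 × 69 mL/cmH2O = 8.5 × 0.069 L/cmH2O = 0.5865 s.
Passive exhalation: V(t)/V₀ = e^(−t/τ) = e^(−1.07/0.5865) = 0.1613.
Fraction remaining = 0.1613 → 16.13%.

16.1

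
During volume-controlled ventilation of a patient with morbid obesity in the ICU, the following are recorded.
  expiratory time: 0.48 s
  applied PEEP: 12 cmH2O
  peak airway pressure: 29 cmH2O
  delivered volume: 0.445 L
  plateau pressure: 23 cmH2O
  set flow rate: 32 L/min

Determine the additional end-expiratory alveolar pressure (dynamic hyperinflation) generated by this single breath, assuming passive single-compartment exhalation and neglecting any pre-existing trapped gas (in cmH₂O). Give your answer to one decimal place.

3.8

Flow: 32 L/min ÷ 60 = 0.5333 L/s.
R = (PIP − Pplat)/V̇ = (29 − 23) / 0.5333 = 6.0/0.5333 = 11.251 cmH2O·s/L.
C = Vt/(Pplat − PEEP) = 445.0 / (23 − 12) = 445.0/11.0 = 40.455 mL/cmH2O.
τ = R × C = 11.251 × 0.04046 L/cmH2O = 0.4552 s.
Fraction remaining = e^(−Te/τ) = e^(−0.48/0.4552) = 0.3484; trapped volume = 445.0 × 0.3484 = 155.04 mL.
Additional alveolar pressure from trapping ≈ V_trapped / C = 155.04 / 40.455 = 3.832 cmH2O.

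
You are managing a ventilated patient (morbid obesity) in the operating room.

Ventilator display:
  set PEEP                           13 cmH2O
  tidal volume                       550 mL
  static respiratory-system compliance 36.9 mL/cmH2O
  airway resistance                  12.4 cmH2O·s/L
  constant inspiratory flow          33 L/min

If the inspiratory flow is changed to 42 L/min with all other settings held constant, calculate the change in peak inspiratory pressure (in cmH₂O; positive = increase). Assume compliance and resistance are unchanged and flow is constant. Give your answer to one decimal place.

Flow: 33 L/min ÷ 60 = 0.55 L/s.
New flow: 42 L/min ÷ 60 = 0.7 L/s.
PIP = Vt/C + R·V̇ + PEEP (constant-flow equation of motion).
Only the resistive term changes: ΔPIP = R × ΔV̇ = 12.4 × (0.7 − 0.55) = 12.4 × 0.15 = 1.86 cmH2O.

1.9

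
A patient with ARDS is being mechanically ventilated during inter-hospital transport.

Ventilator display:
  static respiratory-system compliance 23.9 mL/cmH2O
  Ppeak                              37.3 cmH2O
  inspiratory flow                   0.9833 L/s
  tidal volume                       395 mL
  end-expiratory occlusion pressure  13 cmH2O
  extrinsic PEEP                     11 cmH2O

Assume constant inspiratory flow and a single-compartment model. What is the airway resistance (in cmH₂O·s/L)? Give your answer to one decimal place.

Total PEEP = 13 cmH2O (set 11 + intrinsic 2); this is the baseline alveolar pressure.
Equation of motion (constant flow): PIP = Vt/C + R·V̇ + PEEP.
R·V̇ = PIP − Vt/C − PEEP = 37.3 − 395/23.9 − 13 = 37.3 − 16.527 − 13 = 7.773 cmH2O.
R = 7.773 / 0.9833 = 7.905 cmH2O·s/L.

7.9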